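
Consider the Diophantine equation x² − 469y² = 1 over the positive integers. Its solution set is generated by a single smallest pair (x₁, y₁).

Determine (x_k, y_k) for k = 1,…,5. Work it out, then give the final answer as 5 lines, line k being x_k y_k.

137215 6336
37655912449 1738788480
10333912053241855 477175722560064
2835935484733506355201 130951333540419575040
778265775065082237004568575 35936974463020168255667136

√469 → a₀=21, period (1,1,1,10,6,10,1,1,1,42); ℓ=10 even so k=9
i=0: a=21 ⇒ p=21, q=1
…
i=2: a=1 ⇒ p=43, q=2
i=3: a=1 ⇒ p=65, q=3
…
i=7: a=1 ⇒ p=47146, q=2177
i=8: a=1 ⇒ p=90069, q=4159
i=9: a=1 ⇒ p=137215, q=6336
→ (137215, 6336).  Check: 137215²=18827956225, 469·6336²=18827956224, difference 1.
(x_2, y_2) = (137215·137215 + 469·6336·6336, 137215·6336 + 6336·137215) = (37655912449, 1738788480)
(x_3, y_3) = (137215·37655912449 + 469·6336·1738788480, 137215·1738788480 + 6336·37655912449) = (10333912053241855, 477175722560064)
(x_4, y_4) = (137215·10333912053241855 + 469·6336·477175722560064, 137215·477175722560064 + 6336·10333912053241855) = (2835935484733506355201, 130951333540419575040)
(x_5, y_5) = (137215·2835935484733506355201 + 469·6336·130951333540419575040, 137215·130951333540419575040 + 6336·2835935484733506355201) = (778265775065082237004568575, 35936974463020168255667136)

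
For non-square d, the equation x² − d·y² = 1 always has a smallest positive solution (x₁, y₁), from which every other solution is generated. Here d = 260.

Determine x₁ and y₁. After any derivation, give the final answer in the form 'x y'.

[16; 8,32] for √260; ℓ=2 ⇒ convergent index 1
step 0: (16, 1)  from 16·(1,0) + (0,1)
step 1: (129, 8)  from 8·(16,1) + (1,0)
fundamental: x₁=129, y₁=8  (since 16641 − 260·64 = 1)

129 8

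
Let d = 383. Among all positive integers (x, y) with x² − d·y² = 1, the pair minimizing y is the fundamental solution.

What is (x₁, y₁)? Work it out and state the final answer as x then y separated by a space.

√383 → a₀=19, period (1,1,3,19,3,1,1,38); ℓ=8 even so k=7
a_0=19:  p_0=19·1+0=19,  q_0=19·0+1=1
…
a_2=1:  p_2=1·20+19=39,  q_2=1·1+1=2
…
a_5=3:  p_5=3·2642+137=8063,  q_5=3·135+7=412
a_6=1:  p_6=1·8063+2642=10705,  q_6=1·412+135=547
a_7=1:  p_7=1·10705+8063=18768,  q_7=1·547+412=959
→ (18768, 959).  Check: 18768²=352237824, 383·959²=352237823, difference 1.

18768 959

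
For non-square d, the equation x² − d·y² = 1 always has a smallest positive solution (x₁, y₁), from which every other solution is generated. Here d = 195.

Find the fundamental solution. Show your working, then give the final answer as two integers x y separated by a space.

[13; 1,26] for √195; ℓ=2 ⇒ convergent index 1
a_0=13:  p_0=13·1+0=13,  q_0=13·0+1=1
a_1=1:  p_1=1·13+1=14,  q_1=1·1+0=1
→ (14, 1).  Check: 14²=196, 195·1²=195, difference 1.

14 1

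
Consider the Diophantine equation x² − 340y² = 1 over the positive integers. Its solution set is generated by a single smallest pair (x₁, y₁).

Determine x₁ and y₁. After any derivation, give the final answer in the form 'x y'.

285769 15498

d=340: √d = [18; 2,3,1,1,1,…,3,2,36] (ℓ=14, even), read p_13/q_13
i=0: a=18 ⇒ p=18, q=1
…
i=3: a=1 ⇒ p=166, q=9
i=4: a=1 ⇒ p=295, q=16
i=5: a=1 ⇒ p=461, q=25
i=6: a=1 ⇒ p=756, q=41
i=7: a=8 ⇒ p=6509, q=353
…
i=11: a=1 ⇒ p=34813, q=1888
i=12: a=3 ⇒ p=125478, q=6805
i=13: a=2 ⇒ p=285769, q=15498
fundamental: x₁=285769, y₁=15498  (since 81663921361 − 340·240188004 = 1)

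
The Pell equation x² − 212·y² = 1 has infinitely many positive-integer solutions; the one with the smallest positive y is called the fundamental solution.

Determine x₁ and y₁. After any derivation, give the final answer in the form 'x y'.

66249 4550

d=212: √d = [14; 1,1,3,1,1,…,1,1,28] (ℓ=14, even), read p_13/q_13
i=0: a=14 ⇒ p=14, q=1
i=1: a=1 ⇒ p=15, q=1
i=2: a=1 ⇒ p=29, q=2
i=3: a=3 ⇒ p=102, q=7
i=4: a=1 ⇒ p=131, q=9
i=5: a=1 ⇒ p=233, q=16
…
i=8: a=1 ⇒ p=2781, q=191
…
i=10: a=1 ⇒ p=7979, q=548
…
i=12: a=1 ⇒ p=37114, q=2549
i=13: a=1 ⇒ p=66249, q=4550
(x₁, y₁) = (66249, 4550);  66249² − 212·4550² = 1 ✓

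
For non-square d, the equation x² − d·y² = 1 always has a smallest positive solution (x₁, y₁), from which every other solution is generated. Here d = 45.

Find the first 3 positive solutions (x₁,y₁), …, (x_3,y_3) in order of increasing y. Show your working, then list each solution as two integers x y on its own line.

√45 = [6; 1,2,2,2,1,12, …], period ℓ=6 (even) → k=5
a_0=6:  p_0=6·1+0=6,  q_0=6·0+1=1
a_1=1:  p_1=1·6+1=7,  q_1=1·1+0=1
a_2=2:  p_2=2·7+6=20,  q_2=2·1+1=3
…
a_4=2:  p_4=2·47+20=114,  q_4=2·7+3=17
a_5=1:  p_5=1·114+47=161,  q_5=1·17+7=24
(x₁, y₁) = (161, 24);  161² − 45·24² = 1 ✓
k=2:  x_2 = 161·161+45·24·24 = 51841,  y_2 = 161·24+24·161 = 7728
k=3:  x_3 = 161·51841+45·24·7728 = 16692641,  y_3 = 161·7728+24·51841 = 2488392

161 24
51841 7728
16692641 2488392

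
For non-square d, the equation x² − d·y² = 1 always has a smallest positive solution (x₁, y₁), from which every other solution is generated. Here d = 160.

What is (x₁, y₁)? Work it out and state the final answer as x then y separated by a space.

[12; 1,1,1,5,1,1,1,24] for √160; ℓ=8 ⇒ convergent index 7
k=0  a_k=12  p_k/q_k = 12/1
k=1  a_k=1  p_k/q_k = 13/1
k=2  a_k=1  p_k/q_k = 25/2
…
k=6  a_k=1  p_k/q_k = 468/37
k=7  a_k=1  p_k/q_k = 721/57
(x₁, y₁) = (721, 57);  721² − 160·57² = 1 ✓

721 57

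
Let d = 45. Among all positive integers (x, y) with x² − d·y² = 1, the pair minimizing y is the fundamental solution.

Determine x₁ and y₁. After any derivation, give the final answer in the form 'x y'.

161 24

[6; 1,2,2,2,1,12] for √45; ℓ=6 ⇒ convergent index 5
step 0: (6, 1)  from 6·(1,0) + (0,1)
…
step 2: (20, 3)  from 2·(7,1) + (6,1)
…
step 4: (114, 17)  from 2·(47,7) + (20,3)
step 5: (161, 24)  from 1·(114,17) + (47,7)
(x₁, y₁) = (161, 24);  161² − 45·24² = 1 ✓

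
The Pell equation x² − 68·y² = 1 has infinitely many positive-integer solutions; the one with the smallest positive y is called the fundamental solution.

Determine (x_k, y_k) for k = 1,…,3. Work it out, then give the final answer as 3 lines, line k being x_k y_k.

33 4
2177 264
143649 17420

[8; 4,16] for √68; ℓ=2 ⇒ convergent index 1
i=0: a=8 ⇒ p=8, q=1
i=1: a=4 ⇒ p=33, q=4
fundamental: x₁=33, y₁=4  (since 1089 − 68·16 = 1)
n=2: (33,4)∘(33,4) = (33·33+68·4·4, 33·4+4·33) = (2177,264)
n=3: (2177,264)∘(33,4) = (33·2177+68·4·264, 33·264+4·2177) = (143649,17420)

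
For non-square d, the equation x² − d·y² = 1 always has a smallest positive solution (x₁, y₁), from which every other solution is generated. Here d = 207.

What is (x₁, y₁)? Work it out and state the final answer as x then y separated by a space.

1151 80

√207 = [14; 2,1,1,2,1,1,2,28, …], period ℓ=8 (even) → k=7
i=0: a=14 ⇒ p=14, q=1
i=1: a=2 ⇒ p=29, q=2
i=2: a=1 ⇒ p=43, q=3
i=3: a=1 ⇒ p=72, q=5
i=4: a=2 ⇒ p=187, q=13
i=5: a=1 ⇒ p=259, q=18
i=6: a=1 ⇒ p=446, q=31
i=7: a=2 ⇒ p=1151, q=80
→ (1151, 80).  Check: 1151²=1324801, 207·80²=1324800, difference 1.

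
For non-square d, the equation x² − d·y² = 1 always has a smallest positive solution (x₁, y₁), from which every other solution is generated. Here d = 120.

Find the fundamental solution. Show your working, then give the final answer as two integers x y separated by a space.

√120 = [10; 1,20, …], period ℓ=2 (even) → k=1
a_0=10:  p_0=10·1+0=10,  q_0=10·0+1=1
a_1=1:  p_1=1·10+1=11,  q_1=1·1+0=1
→ (11, 1).  Check: 11²=121, 120·1²=120, difference 1.

11 1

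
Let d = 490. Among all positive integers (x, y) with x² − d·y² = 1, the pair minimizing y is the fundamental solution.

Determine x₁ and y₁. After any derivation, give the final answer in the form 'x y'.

1039681 46968

√490 → a₀=22, period (7,2,1,4,4,4,1,2,7,44); ℓ=10 even so k=9
a_0=22:  p_0=22·1+0=22,  q_0=22·0+1=1
a_1=7:  p_1=7·22+1=155,  q_1=7·1+0=7
a_2=2:  p_2=2·155+22=332,  q_2=2·7+1=15
a_3=1:  p_3=1·332+155=487,  q_3=1·15+7=22
…
a_5=4:  p_5=4·2280+487=9607,  q_5=4·103+22=434
…
a_7=1:  p_7=1·40708+9607=50315,  q_7=1·1839+434=2273
a_8=2:  p_8=2·50315+40708=141338,  q_8=2·2273+1839=6385
a_9=7:  p_9=7·141338+50315=1039681,  q_9=7·6385+2273=46968
(x₁, y₁) = (1039681, 46968);  1039681² − 490·46968² = 1 ✓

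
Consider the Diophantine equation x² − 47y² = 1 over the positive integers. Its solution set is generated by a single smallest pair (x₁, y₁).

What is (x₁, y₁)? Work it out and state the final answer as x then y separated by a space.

√47 = [6; 1,5,1,12, …], period ℓ=4 (even) → k=3
step 0: (6, 1)  from 6·(1,0) + (0,1)
…
step 2: (41, 6)  from 5·(7,1) + (6,1)
step 3: (48, 7)  from 1·(41,6) + (7,1)
→ (48, 7).  Check: 48²=2304, 47·7²=2303, difference 1.

48 7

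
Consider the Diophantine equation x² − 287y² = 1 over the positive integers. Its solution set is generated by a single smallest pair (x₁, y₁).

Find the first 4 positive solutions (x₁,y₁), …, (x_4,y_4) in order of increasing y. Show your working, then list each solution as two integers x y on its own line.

288 17
165887 9792
95550624 5640175
55036993537 3248731008

√287 = [16; 1,15,1,32, …], period ℓ=4 (even) → k=3
k=0  a_k=16  p_k/q_k = 16/1
k=1  a_k=1  p_k/q_k = 17/1
k=2  a_k=15  p_k/q_k = 271/16
k=3  a_k=1  p_k/q_k = 288/17
fundamental: x₁=288, y₁=17  (since 82944 − 287·289 = 1)
(x_2, y_2) = (288·288 + 287·17·17, 288·17 + 17·288) = (165887, 9792)
(x_3, y_3) = (288·165887 + 287·17·9792, 288·9792 + 17·165887) = (95550624, 5640175)
(x_4, y_4) = (288·95550624 + 287·17·5640175, 288·5640175 + 17·95550624) = (55036993537, 3248731008)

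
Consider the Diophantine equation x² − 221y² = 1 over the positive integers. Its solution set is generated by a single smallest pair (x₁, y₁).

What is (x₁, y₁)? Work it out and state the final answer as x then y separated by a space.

√221 = [14; 1,6,2,6,1,28, …], period ℓ=6 (even) → k=5
k=0  a_k=14  p_k/q_k = 14/1
k=1  a_k=1  p_k/q_k = 15/1
…
k=3  a_k=2  p_k/q_k = 223/15
k=4  a_k=6  p_k/q_k = 1442/97
k=5  a_k=1  p_k/q_k = 1665/112
→ (1665, 112).  Check: 1665²=2772225, 221·112²=2772224, difference 1.

1665 112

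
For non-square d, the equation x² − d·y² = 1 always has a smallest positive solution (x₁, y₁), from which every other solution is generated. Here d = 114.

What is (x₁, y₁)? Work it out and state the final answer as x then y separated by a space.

d=114: √d = [10; 1,2,10,2,1,20] (ℓ=6, even), read p_5/q_5
i=0: a=10 ⇒ p=10, q=1
…
i=2: a=2 ⇒ p=32, q=3
i=3: a=10 ⇒ p=331, q=31
i=4: a=2 ⇒ p=694, q=65
i=5: a=1 ⇒ p=1025, q=96
(x₁, y₁) = (1025, 96);  1025² − 114·96² = 1 ✓

1025 96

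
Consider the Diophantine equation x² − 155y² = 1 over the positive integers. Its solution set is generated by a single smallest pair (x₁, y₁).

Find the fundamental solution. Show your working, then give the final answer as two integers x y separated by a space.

249 20

[12; 2,4,2,24] for √155; ℓ=4 ⇒ convergent index 3
i=0: a=12 ⇒ p=12, q=1
i=1: a=2 ⇒ p=25, q=2
i=2: a=4 ⇒ p=112, q=9
i=3: a=2 ⇒ p=249, q=20
→ (249, 20).  Check: 249²=62001, 155·20²=62000, difference 1.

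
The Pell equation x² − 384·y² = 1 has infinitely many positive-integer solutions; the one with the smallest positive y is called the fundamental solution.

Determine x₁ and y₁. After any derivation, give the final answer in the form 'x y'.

4801 245

√384 = [19; 1,1,2,9,2,1,1,38, …], period ℓ=8 (even) → k=7
k=0  a_k=19  p_k/q_k = 19/1
…
k=4  a_k=9  p_k/q_k = 921/47
…
k=6  a_k=1  p_k/q_k = 2861/146
k=7  a_k=1  p_k/q_k = 4801/245
→ (4801, 245).  Check: 4801²=23049601, 384·245²=23049600, difference 1.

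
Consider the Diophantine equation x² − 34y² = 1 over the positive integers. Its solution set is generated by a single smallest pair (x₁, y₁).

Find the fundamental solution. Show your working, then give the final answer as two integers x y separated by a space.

35 6

d=34: √d = [5; 1,4,1,10] (ℓ=4, even), read p_3/q_3
a_0=5:  p_0=5·1+0=5,  q_0=5·0+1=1
a_1=1:  p_1=1·5+1=6,  q_1=1·1+0=1
a_2=4:  p_2=4·6+5=29,  q_2=4·1+1=5
a_3=1:  p_3=1·29+6=35,  q_3=1·5+1=6
(x₁, y₁) = (35, 6);  35² − 34·6² = 1 ✓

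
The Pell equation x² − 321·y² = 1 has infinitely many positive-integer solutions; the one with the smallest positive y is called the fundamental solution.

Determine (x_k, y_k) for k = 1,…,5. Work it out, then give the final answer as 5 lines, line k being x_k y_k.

d=321: √d = [17; 1,10,1,34] (ℓ=4, even), read p_3/q_3
i=0: a=17 ⇒ p=17, q=1
…
i=2: a=10 ⇒ p=197, q=11
i=3: a=1 ⇒ p=215, q=12
fundamental: x₁=215, y₁=12  (since 46225 − 321·144 = 1)
n=2: (215,12)∘(215,12) = (215·215+321·12·12, 215·12+12·215) = (92449,5160)
n=3: (92449,5160)∘(215,12) = (215·92449+321·12·5160, 215·5160+12·92449) = (39752855,2218788)
n=4: (39752855,2218788)∘(215,12) = (215·39752855+321·12·2218788, 215·2218788+12·39752855) = (17093635201,954073680)
n=5: (17093635201,954073680)∘(215,12) = (215·17093635201+321·12·954073680, 215·954073680+12·17093635201) = (7350223383575,410249463612)

215 12
92449 5160
39752855 2218788
17093635201 954073680
7350223383575 410249463612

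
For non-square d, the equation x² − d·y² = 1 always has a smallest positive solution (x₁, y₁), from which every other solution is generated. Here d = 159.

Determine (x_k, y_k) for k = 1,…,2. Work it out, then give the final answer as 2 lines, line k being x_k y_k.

√159 → a₀=12, period (1,1,1,1,3,1,1,1,1,24); ℓ=10 even so k=9
i=0: a=12 ⇒ p=12, q=1
i=1: a=1 ⇒ p=13, q=1
i=2: a=1 ⇒ p=25, q=2
…
i=5: a=3 ⇒ p=227, q=18
i=6: a=1 ⇒ p=290, q=23
i=7: a=1 ⇒ p=517, q=41
i=8: a=1 ⇒ p=807, q=64
i=9: a=1 ⇒ p=1324, q=105
→ (1324, 105).  Check: 1324²=1752976, 159·105²=1752975, difference 1.
k=2:  x_2 = 1324·1324+159·105·105 = 3505951,  y_2 = 1324·105+105·1324 = 278040

1324 105
3505951 278040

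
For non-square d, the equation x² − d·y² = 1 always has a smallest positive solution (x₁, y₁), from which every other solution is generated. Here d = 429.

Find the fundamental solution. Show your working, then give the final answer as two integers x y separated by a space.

1524095 73584

d=429: √d = [20; 1,2,2,9,1,12,1,9,2,2,1,40] (ℓ=12, even), read p_11/q_11
step 0: (20, 1)  from 20·(1,0) + (0,1)
…
step 3: (145, 7)  from 2·(62,3) + (21,1)
…
step 5: (1512, 73)  from 1·(1367,66) + (145,7)
…
step 7: (21023, 1015)  from 1·(19511,942) + (1512,73)
…
step 10: (1085636, 52415)  from 2·(438459,21169) + (208718,10077)
step 11: (1524095, 73584)  from 1·(1085636,52415) + (438459,21169)
(x₁, y₁) = (1524095, 73584);  1524095² − 429·73584² = 1 ✓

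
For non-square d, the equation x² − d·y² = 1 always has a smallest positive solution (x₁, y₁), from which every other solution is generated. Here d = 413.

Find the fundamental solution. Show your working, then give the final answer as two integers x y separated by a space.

[20; 3,9,1,4,1,9,3,40] for √413; ℓ=8 ⇒ convergent index 7
step 0: (20, 1)  from 20·(1,0) + (0,1)
…
step 6: (36560, 1799)  from 9·(3719,183) + (3089,152)
step 7: (113399, 5580)  from 3·(36560,1799) + (3719,183)
fundamental: x₁=113399, y₁=5580  (since 12859333201 − 413·31136400 = 1)

113399 5580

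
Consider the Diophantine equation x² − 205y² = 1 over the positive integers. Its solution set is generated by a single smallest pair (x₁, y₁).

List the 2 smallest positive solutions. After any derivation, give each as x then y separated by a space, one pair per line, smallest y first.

39689 2772
3150433441 220035816

√205 = [14; 3,6,1,4,1,6,3,28, …], period ℓ=8 (even) → k=7
i=0: a=14 ⇒ p=14, q=1
i=1: a=3 ⇒ p=43, q=3
i=2: a=6 ⇒ p=272, q=19
i=3: a=1 ⇒ p=315, q=22
i=4: a=4 ⇒ p=1532, q=107
i=5: a=1 ⇒ p=1847, q=129
i=6: a=6 ⇒ p=12614, q=881
i=7: a=3 ⇒ p=39689, q=2772
fundamental: x₁=39689, y₁=2772  (since 1575216721 − 205·7683984 = 1)
n=2: (39689,2772)∘(39689,2772) = (39689·39689+205·2772·2772, 39689·2772+2772·39689) = (3150433441,220035816)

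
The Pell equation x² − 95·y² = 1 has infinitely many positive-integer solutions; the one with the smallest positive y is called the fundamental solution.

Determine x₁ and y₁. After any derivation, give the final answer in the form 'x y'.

39 4

√95 → a₀=9, period (1,2,1,18); ℓ=4 even so k=3
step 0: (9, 1)  from 9·(1,0) + (0,1)
…
step 2: (29, 3)  from 2·(10,1) + (9,1)
step 3: (39, 4)  from 1·(29,3) + (10,1)
(x₁, y₁) = (39, 4);  39² − 95·4² = 1 ✓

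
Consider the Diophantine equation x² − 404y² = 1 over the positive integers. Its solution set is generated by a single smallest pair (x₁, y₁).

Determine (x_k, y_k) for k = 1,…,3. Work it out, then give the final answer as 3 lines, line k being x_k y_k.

[20; 10,40] for √404; ℓ=2 ⇒ convergent index 1
k=0  a_k=20  p_k/q_k = 20/1
k=1  a_k=10  p_k/q_k = 201/10
fundamental: x₁=201, y₁=10  (since 40401 − 404·100 = 1)
(x_2, y_2) = (201·201 + 404·10·10, 201·10 + 10·201) = (80801, 4020)
(x_3, y_3) = (201·80801 + 404·10·4020, 201·4020 + 10·80801) = (32481801, 1616030)

201 10
80801 4020
32481801 1616030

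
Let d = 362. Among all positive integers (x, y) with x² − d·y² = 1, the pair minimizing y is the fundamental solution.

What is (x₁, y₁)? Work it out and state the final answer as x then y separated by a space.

723 38

d=362: √d = [19; 38] (ℓ=1, odd), read p_1/q_1
k=0  a_k=19  p_k/q_k = 19/1
k=1  a_k=38  p_k/q_k = 723/38
→ (723, 38).  Check: 723²=522729, 362·38²=522728, difference 1.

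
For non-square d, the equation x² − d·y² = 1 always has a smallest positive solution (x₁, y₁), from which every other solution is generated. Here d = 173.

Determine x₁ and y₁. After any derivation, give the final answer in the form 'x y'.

√173 → a₀=13, period (6,1,1,6,26); ℓ=5 odd so k=9
k=0  a_k=13  p_k/q_k = 13/1
k=1  a_k=6  p_k/q_k = 79/6
…
k=4  a_k=6  p_k/q_k = 1118/85
k=5  a_k=26  p_k/q_k = 29239/2223
k=6  a_k=6  p_k/q_k = 176552/13423
k=7  a_k=1  p_k/q_k = 205791/15646
k=8  a_k=1  p_k/q_k = 382343/29069
k=9  a_k=6  p_k/q_k = 2499849/190060
(x₁, y₁) = (2499849, 190060);  2499849² − 173·190060² = 1 ✓

2499849 190060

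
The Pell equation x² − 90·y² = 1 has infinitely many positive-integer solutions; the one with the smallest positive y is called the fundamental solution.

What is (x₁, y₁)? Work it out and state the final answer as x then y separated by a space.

√90 → a₀=9, period (2,18); ℓ=2 even so k=1
a_0=9:  p_0=9·1+0=9,  q_0=9·0+1=1
a_1=2:  p_1=2·9+1=19,  q_1=2·1+0=2
fundamental: x₁=19, y₁=2  (since 361 − 90·4 = 1)

19 2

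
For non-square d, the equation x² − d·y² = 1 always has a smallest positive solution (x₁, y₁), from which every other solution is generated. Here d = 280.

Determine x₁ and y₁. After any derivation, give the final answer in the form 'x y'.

√280 = [16; 1,2,1,2,1,32, …], period ℓ=6 (even) → k=5
i=0: a=16 ⇒ p=16, q=1
…
i=2: a=2 ⇒ p=50, q=3
…
i=4: a=2 ⇒ p=184, q=11
i=5: a=1 ⇒ p=251, q=15
→ (251, 15).  Check: 251²=63001, 280·15²=63000, difference 1.

251 15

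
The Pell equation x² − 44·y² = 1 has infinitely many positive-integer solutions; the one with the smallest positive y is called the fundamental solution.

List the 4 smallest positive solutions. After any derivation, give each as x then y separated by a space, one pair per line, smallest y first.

√44 → a₀=6, period (1,1,1,2,1,1,1,12); ℓ=8 even so k=7
a_0=6:  p_0=6·1+0=6,  q_0=6·0+1=1
a_1=1:  p_1=1·6+1=7,  q_1=1·1+0=1
…
a_4=2:  p_4=2·20+13=53,  q_4=2·3+2=8
a_5=1:  p_5=1·53+20=73,  q_5=1·8+3=11
a_6=1:  p_6=1·73+53=126,  q_6=1·11+8=19
a_7=1:  p_7=1·126+73=199,  q_7=1·19+11=30
fundamental: x₁=199, y₁=30  (since 39601 − 44·900 = 1)
n=2: (199,30)∘(199,30) = (199·199+44·30·30, 199·30+30·199) = (79201,11940)
n=3: (79201,11940)∘(199,30) = (199·79201+44·30·11940, 199·11940+30·79201) = (31521799,4752090)
n=4: (31521799,4752090)∘(199,30) = (199·31521799+44·30·4752090, 199·4752090+30·31521799) = (12545596801,1891319880)

199 30
79201 11940
31521799 4752090
12545596801 1891319880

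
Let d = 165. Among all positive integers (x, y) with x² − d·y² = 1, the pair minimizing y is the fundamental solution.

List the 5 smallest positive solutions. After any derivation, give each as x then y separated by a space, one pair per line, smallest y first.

√165 → a₀=12, period (1,5,2,5,1,24); ℓ=6 even so k=5
k=0  a_k=12  p_k/q_k = 12/1
k=1  a_k=1  p_k/q_k = 13/1
k=2  a_k=5  p_k/q_k = 77/6
…
k=4  a_k=5  p_k/q_k = 912/71
k=5  a_k=1  p_k/q_k = 1079/84
fundamental: x₁=1079, y₁=84  (since 1164241 − 165·7056 = 1)
k=2:  x_2 = 1079·1079+165·84·84 = 2328481,  y_2 = 1079·84+84·1079 = 181272
k=3:  x_3 = 1079·2328481+165·84·181272 = 5024860919,  y_3 = 1079·181272+84·2328481 = 391184892
k=4:  x_4 = 1079·5024860919+165·84·391184892 = 10843647534721,  y_4 = 1079·391184892+84·5024860919 = 844176815664
k=5:  x_5 = 1079·10843647534721+165·84·844176815664 = 23400586355066999,  y_5 = 1079·844176815664+84·10843647534721 = 1821733177018020

1079 84
2328481 181272
5024860919 391184892
10843647534721 844176815664
23400586355066999 1821733177018020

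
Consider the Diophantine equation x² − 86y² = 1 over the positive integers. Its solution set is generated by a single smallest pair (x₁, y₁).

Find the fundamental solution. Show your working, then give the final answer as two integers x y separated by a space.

√86 = [9; 3,1,1,1,8,1,1,1,3,18, …], period ℓ=10 (even) → k=9
i=0: a=9 ⇒ p=9, q=1
i=1: a=3 ⇒ p=28, q=3
i=2: a=1 ⇒ p=37, q=4
i=3: a=1 ⇒ p=65, q=7
i=4: a=1 ⇒ p=102, q=11
…
i=6: a=1 ⇒ p=983, q=106
i=7: a=1 ⇒ p=1864, q=201
i=8: a=1 ⇒ p=2847, q=307
i=9: a=3 ⇒ p=10405, q=1122
(x₁, y₁) = (10405, 1122);  10405² − 86·1122² = 1 ✓

10405 1122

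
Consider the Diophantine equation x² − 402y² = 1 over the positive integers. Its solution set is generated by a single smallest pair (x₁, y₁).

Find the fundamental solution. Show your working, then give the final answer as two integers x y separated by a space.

d=402: √d = [20; 20,40] (ℓ=2, even), read p_1/q_1
i=0: a=20 ⇒ p=20, q=1
i=1: a=20 ⇒ p=401, q=20
(x₁, y₁) = (401, 20);  401² − 402·20² = 1 ✓

401 20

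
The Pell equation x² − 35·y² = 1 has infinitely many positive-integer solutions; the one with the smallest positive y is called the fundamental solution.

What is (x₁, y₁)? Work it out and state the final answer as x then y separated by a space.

6 1

d=35: √d = [5; 1,10] (ℓ=2, even), read p_1/q_1
i=0: a=5 ⇒ p=5, q=1
i=1: a=1 ⇒ p=6, q=1
fundamental: x₁=6, y₁=1  (since 36 − 35·1 = 1)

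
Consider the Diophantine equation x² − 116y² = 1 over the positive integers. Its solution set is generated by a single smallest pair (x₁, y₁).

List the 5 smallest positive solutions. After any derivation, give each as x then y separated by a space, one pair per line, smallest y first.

9801 910
192119201 17837820
3765920568201 349656946730
73819574785756801 6853975451963640
1447011301184484245001 134351626459734324550

d=116: √d = [10; 1,3,2,1,4,1,2,3,1,20] (ℓ=10, even), read p_9/q_9
step 0: (10, 1)  from 10·(1,0) + (0,1)
step 1: (11, 1)  from 1·(10,1) + (1,0)
step 2: (43, 4)  from 3·(11,1) + (10,1)
step 3: (97, 9)  from 2·(43,4) + (11,1)
…
step 5: (657, 61)  from 4·(140,13) + (97,9)
step 6: (797, 74)  from 1·(657,61) + (140,13)
step 7: (2251, 209)  from 2·(797,74) + (657,61)
step 8: (7550, 701)  from 3·(2251,209) + (797,74)
step 9: (9801, 910)  from 1·(7550,701) + (2251,209)
→ (9801, 910).  Check: 9801²=96059601, 116·910²=96059600, difference 1.
n=2: (9801,910)∘(9801,910) = (9801·9801+116·910·910, 9801·910+910·9801) = (192119201,17837820)
n=3: (192119201,17837820)∘(9801,910) = (9801·192119201+116·910·17837820, 9801·17837820+910·192119201) = (3765920568201,349656946730)
n=4: (3765920568201,349656946730)∘(9801,910) = (9801·3765920568201+116·910·349656946730, 9801·349656946730+910·3765920568201) = (73819574785756801,6853975451963640)
n=5: (73819574785756801,6853975451963640)∘(9801,910) = (9801·73819574785756801+116·910·6853975451963640, 9801·6853975451963640+910·73819574785756801) = (1447011301184484245001,134351626459734324550)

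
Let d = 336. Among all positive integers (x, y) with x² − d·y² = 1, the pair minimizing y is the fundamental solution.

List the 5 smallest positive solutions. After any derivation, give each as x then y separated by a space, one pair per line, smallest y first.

[18; 3,36] for √336; ℓ=2 ⇒ convergent index 1
i=0: a=18 ⇒ p=18, q=1
i=1: a=3 ⇒ p=55, q=3
(x₁, y₁) = (55, 3);  55² − 336·3² = 1 ✓
(x_2, y_2) = (55·55 + 336·3·3, 55·3 + 3·55) = (6049, 330)
(x_3, y_3) = (55·6049 + 336·3·330, 55·330 + 3·6049) = (665335, 36297)
(x_4, y_4) = (55·665335 + 336·3·36297, 55·36297 + 3·665335) = (73180801, 3992340)
(x_5, y_5) = (55·73180801 + 336·3·3992340, 55·3992340 + 3·73180801) = (8049222775, 439121103)

55 3
6049 330
665335 36297
73180801 3992340
8049222775 439121103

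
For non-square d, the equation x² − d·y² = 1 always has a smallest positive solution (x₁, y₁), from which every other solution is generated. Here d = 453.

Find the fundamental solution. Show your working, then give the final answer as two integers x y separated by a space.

[21; 3,1,1,10,14,10,1,1,3,42] for √453; ℓ=10 ⇒ convergent index 9
k=0  a_k=21  p_k/q_k = 21/1
k=1  a_k=3  p_k/q_k = 64/3
…
k=3  a_k=1  p_k/q_k = 149/7
…
k=7  a_k=1  p_k/q_k = 245764/11547
k=8  a_k=1  p_k/q_k = 469329/22051
k=9  a_k=3  p_k/q_k = 1653751/77700
fundamental: x₁=1653751, y₁=77700  (since 2734892370001 − 453·6037290000 = 1)

1653751 77700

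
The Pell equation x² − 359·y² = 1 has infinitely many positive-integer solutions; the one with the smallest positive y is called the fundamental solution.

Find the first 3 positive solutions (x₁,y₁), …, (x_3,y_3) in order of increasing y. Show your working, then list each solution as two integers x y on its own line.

360 19
259199 13680
186622920 9849581

d=359: √d = [18; 1,17,1,36] (ℓ=4, even), read p_3/q_3
i=0: a=18 ⇒ p=18, q=1
…
i=2: a=17 ⇒ p=341, q=18
i=3: a=1 ⇒ p=360, q=19
→ (360, 19).  Check: 360²=129600, 359·19²=129599, difference 1.
(x_2, y_2) = (360·360 + 359·19·19, 360·19 + 19·360) = (259199, 13680)
(x_3, y_3) = (360·259199 + 359·19·13680, 360·13680 + 19·259199) = (186622920, 9849581)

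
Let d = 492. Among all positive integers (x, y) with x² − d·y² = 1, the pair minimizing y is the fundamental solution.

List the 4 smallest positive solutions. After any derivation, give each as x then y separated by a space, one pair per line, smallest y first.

29767 1342
1772148577 79894628
105503093353351 4756446782010
6281021157926249857 283170302640288712

√492 → a₀=22, period (5,1,1,10,1,1,5,44); ℓ=8 even so k=7
i=0: a=22 ⇒ p=22, q=1
i=1: a=5 ⇒ p=111, q=5
…
i=3: a=1 ⇒ p=244, q=11
i=4: a=10 ⇒ p=2573, q=116
…
i=6: a=1 ⇒ p=5390, q=243
i=7: a=5 ⇒ p=29767, q=1342
fundamental: x₁=29767, y₁=1342  (since 886074289 − 492·1800964 = 1)
(29767+1342√492)^2 = 1772148577 + 79894628√492
(29767+1342√492)^3 = 105503093353351 + 4756446782010√492
(29767+1342√492)^4 = 6281021157926249857 + 283170302640288712√492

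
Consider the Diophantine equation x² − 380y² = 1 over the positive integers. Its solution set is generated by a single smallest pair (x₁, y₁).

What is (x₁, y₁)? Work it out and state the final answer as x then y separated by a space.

39 2

√380 = [19; 2,38, …], period ℓ=2 (even) → k=1
k=0  a_k=19  p_k/q_k = 19/1
k=1  a_k=2  p_k/q_k = 39/2
→ (39, 2).  Check: 39²=1521, 380·2²=1520, difference 1.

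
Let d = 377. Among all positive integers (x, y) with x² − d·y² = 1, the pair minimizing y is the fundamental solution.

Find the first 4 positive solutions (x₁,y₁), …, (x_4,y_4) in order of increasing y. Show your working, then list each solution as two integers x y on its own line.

[19; 2,2,2,38] for √377; ℓ=4 ⇒ convergent index 3
k=0  a_k=19  p_k/q_k = 19/1
k=1  a_k=2  p_k/q_k = 39/2
k=2  a_k=2  p_k/q_k = 97/5
k=3  a_k=2  p_k/q_k = 233/12
→ (233, 12).  Check: 233²=54289, 377·12²=54288, difference 1.
(233+12√377)^2 = 108577 + 5592√377
(233+12√377)^3 = 50596649 + 2605860√377
(233+12√377)^4 = 23577929857 + 1214325168√377

233 12
108577 5592
50596649 2605860
23577929857 1214325168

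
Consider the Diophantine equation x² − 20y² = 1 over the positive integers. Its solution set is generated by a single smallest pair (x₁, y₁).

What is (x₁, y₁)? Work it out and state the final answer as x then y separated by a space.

d=20: √d = [4; 2,8] (ℓ=2, even), read p_1/q_1
a_0=4:  p_0=4·1+0=4,  q_0=4·0+1=1
a_1=2:  p_1=2·4+1=9,  q_1=2·1+0=2
→ (9, 2).  Check: 9²=81, 20·2²=80, difference 1.

9 2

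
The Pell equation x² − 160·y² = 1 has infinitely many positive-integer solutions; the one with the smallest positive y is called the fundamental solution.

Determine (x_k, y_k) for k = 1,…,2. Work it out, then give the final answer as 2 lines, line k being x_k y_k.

721 57
1039681 82194

√160 = [12; 1,1,1,5,1,1,1,24, …], period ℓ=8 (even) → k=7
a_0=12:  p_0=12·1+0=12,  q_0=12·0+1=1
a_1=1:  p_1=1·12+1=13,  q_1=1·1+0=1
a_2=1:  p_2=1·13+12=25,  q_2=1·1+1=2
…
a_5=1:  p_5=1·215+38=253,  q_5=1·17+3=20
a_6=1:  p_6=1·253+215=468,  q_6=1·20+17=37
a_7=1:  p_7=1·468+253=721,  q_7=1·37+20=57
fundamental: x₁=721, y₁=57  (since 519841 − 160·3249 = 1)
n=2: (721,57)∘(721,57) = (721·721+160·57·57, 721·57+57·721) = (1039681,82194)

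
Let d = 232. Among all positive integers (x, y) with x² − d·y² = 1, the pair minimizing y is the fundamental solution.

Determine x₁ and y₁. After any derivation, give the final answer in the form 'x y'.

19603 1287

d=232: √d = [15; 4,3,7,3,4,30] (ℓ=6, even), read p_5/q_5
k=0  a_k=15  p_k/q_k = 15/1
k=1  a_k=4  p_k/q_k = 61/4
k=2  a_k=3  p_k/q_k = 198/13
k=3  a_k=7  p_k/q_k = 1447/95
k=4  a_k=3  p_k/q_k = 4539/298
k=5  a_k=4  p_k/q_k = 19603/1287
→ (19603, 1287).  Check: 19603²=384277609, 232·1287²=384277608, difference 1.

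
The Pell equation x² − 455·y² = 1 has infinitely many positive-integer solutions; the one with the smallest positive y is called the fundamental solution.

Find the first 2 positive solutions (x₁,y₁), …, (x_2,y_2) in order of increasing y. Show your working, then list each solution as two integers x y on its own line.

d=455: √d = [21; 3,42] (ℓ=2, even), read p_1/q_1
i=0: a=21 ⇒ p=21, q=1
i=1: a=3 ⇒ p=64, q=3
→ (64, 3).  Check: 64²=4096, 455·3²=4095, difference 1.
k=2:  x_2 = 64·64+455·3·3 = 8191,  y_2 = 64·3+3·64 = 384

64 3
8191 384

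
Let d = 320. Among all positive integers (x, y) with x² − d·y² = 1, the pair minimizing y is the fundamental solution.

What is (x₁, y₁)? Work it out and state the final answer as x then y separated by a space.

161 9

√320 → a₀=17, period (1,7,1,34); ℓ=4 even so k=3
k=0  a_k=17  p_k/q_k = 17/1
k=1  a_k=1  p_k/q_k = 18/1
k=2  a_k=7  p_k/q_k = 143/8
k=3  a_k=1  p_k/q_k = 161/9
fundamental: x₁=161, y₁=9  (since 25921 − 320·81 = 1)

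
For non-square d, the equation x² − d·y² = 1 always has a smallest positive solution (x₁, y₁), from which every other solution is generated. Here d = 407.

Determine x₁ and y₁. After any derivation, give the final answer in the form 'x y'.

2663 132

[20; 5,1,2,1,5,40] for √407; ℓ=6 ⇒ convergent index 5
k=0  a_k=20  p_k/q_k = 20/1
…
k=3  a_k=2  p_k/q_k = 343/17
k=4  a_k=1  p_k/q_k = 464/23
k=5  a_k=5  p_k/q_k = 2663/132
fundamental: x₁=2663, y₁=132  (since 7091569 − 407·17424 = 1)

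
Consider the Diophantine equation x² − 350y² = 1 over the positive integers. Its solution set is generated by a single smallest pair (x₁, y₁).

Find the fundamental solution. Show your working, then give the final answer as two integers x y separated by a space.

449 24

[18; 1,2,2,2,1,36] for √350; ℓ=6 ⇒ convergent index 5
a_0=18:  p_0=18·1+0=18,  q_0=18·0+1=1
…
a_2=2:  p_2=2·19+18=56,  q_2=2·1+1=3
a_3=2:  p_3=2·56+19=131,  q_3=2·3+1=7
a_4=2:  p_4=2·131+56=318,  q_4=2·7+3=17
a_5=1:  p_5=1·318+131=449,  q_5=1·17+7=24
→ (449, 24).  Check: 449²=201601, 350·24²=201600, difference 1.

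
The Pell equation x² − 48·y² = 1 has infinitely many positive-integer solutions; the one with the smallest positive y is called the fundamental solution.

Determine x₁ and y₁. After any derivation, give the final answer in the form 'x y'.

7 1

d=48: √d = [6; 1,12] (ℓ=2, even), read p_1/q_1
i=0: a=6 ⇒ p=6, q=1
i=1: a=1 ⇒ p=7, q=1
→ (7, 1).  Check: 7²=49, 48·1²=48, difference 1.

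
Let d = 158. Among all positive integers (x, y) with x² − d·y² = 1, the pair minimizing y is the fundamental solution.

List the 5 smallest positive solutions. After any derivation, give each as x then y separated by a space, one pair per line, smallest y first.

7743 616
119908097 9539376
1856896782399 147726776120
28755903452322817 2287696845454944
445313919005774361663 35427273200988486664

√158 → a₀=12, period (1,1,3,12,3,1,1,24); ℓ=8 even so k=7
step 0: (12, 1)  from 12·(1,0) + (0,1)
step 1: (13, 1)  from 1·(12,1) + (1,0)
step 2: (25, 2)  from 1·(13,1) + (12,1)
…
step 4: (1081, 86)  from 12·(88,7) + (25,2)
…
step 6: (4412, 351)  from 1·(3331,265) + (1081,86)
step 7: (7743, 616)  from 1·(4412,351) + (3331,265)
→ (7743, 616).  Check: 7743²=59954049, 158·616²=59954048, difference 1.
n=2: (7743,616)∘(7743,616) = (7743·7743+158·616·616, 7743·616+616·7743) = (119908097,9539376)
n=3: (119908097,9539376)∘(7743,616) = (7743·119908097+158·616·9539376, 7743·9539376+616·119908097) = (1856896782399,147726776120)
n=4: (1856896782399,147726776120)∘(7743,616) = (7743·1856896782399+158·616·147726776120, 7743·147726776120+616·1856896782399) = (28755903452322817,2287696845454944)
n=5: (28755903452322817,2287696845454944)∘(7743,616) = (7743·28755903452322817+158·616·2287696845454944, 7743·2287696845454944+616·28755903452322817) = (445313919005774361663,35427273200988486664)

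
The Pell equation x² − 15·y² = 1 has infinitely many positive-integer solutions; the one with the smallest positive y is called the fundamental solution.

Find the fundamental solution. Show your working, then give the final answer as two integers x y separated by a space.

√15 → a₀=3, period (1,6); ℓ=2 even so k=1
step 0: (3, 1)  from 3·(1,0) + (0,1)
step 1: (4, 1)  from 1·(3,1) + (1,0)
fundamental: x₁=4, y₁=1  (since 16 − 15·1 = 1)

4 1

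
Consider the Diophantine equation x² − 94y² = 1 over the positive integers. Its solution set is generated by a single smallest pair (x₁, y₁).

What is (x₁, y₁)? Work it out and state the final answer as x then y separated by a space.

2143295 221064

√94 → a₀=9, period (1,2,3,1,1,…,2,1,18); ℓ=16 even so k=15
a_0=9:  p_0=9·1+0=9,  q_0=9·0+1=1
a_1=1:  p_1=1·9+1=10,  q_1=1·1+0=1
a_2=2:  p_2=2·10+9=29,  q_2=2·1+1=3
a_3=3:  p_3=3·29+10=97,  q_3=3·3+1=10
a_4=1:  p_4=1·97+29=126,  q_4=1·10+3=13
a_5=1:  p_5=1·126+97=223,  q_5=1·13+10=23
…
a_7=1:  p_7=1·1241+223=1464,  q_7=1·128+23=151
a_8=8:  p_8=8·1464+1241=12953,  q_8=8·151+128=1336
a_9=1:  p_9=1·12953+1464=14417,  q_9=1·1336+151=1487
a_10=5:  p_10=5·14417+12953=85038,  q_10=5·1487+1336=8771
…
a_12=1:  p_12=1·99455+85038=184493,  q_12=1·10258+8771=19029
…
a_14=2:  p_14=2·652934+184493=1490361,  q_14=2·67345+19029=153719
a_15=1:  p_15=1·1490361+652934=2143295,  q_15=1·153719+67345=221064
fundamental: x₁=2143295, y₁=221064  (since 4593713457025 − 94·48869292096 = 1)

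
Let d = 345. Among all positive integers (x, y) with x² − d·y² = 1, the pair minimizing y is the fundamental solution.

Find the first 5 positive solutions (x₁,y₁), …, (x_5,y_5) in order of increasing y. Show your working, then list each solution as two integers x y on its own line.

6761 364
91422241 4922008
1236211536041 66555391812
16716052298924161 899962003159856
226034457949840969001 12169286140172181020

√345 → a₀=18, period (1,1,2,1,6,1,2,1,1,36); ℓ=10 even so k=9
a_0=18:  p_0=18·1+0=18,  q_0=18·0+1=1
a_1=1:  p_1=1·18+1=19,  q_1=1·1+0=1
…
a_5=6:  p_5=6·130+93=873,  q_5=6·7+5=47
…
a_8=1:  p_8=1·2879+1003=3882,  q_8=1·155+54=209
a_9=1:  p_9=1·3882+2879=6761,  q_9=1·209+155=364
(x₁, y₁) = (6761, 364);  6761² − 345·364² = 1 ✓
n=2: (6761,364)∘(6761,364) = (6761·6761+345·364·364, 6761·364+364·6761) = (91422241,4922008)
n=3: (91422241,4922008)∘(6761,364) = (6761·91422241+345·364·4922008, 6761·4922008+364·91422241) = (1236211536041,66555391812)
n=4: (1236211536041,66555391812)∘(6761,364) = (6761·1236211536041+345·364·66555391812, 6761·66555391812+364·1236211536041) = (16716052298924161,899962003159856)
n=5: (16716052298924161,899962003159856)∘(6761,364) = (6761·16716052298924161+345·364·899962003159856, 6761·899962003159856+364·16716052298924161) = (226034457949840969001,12169286140172181020)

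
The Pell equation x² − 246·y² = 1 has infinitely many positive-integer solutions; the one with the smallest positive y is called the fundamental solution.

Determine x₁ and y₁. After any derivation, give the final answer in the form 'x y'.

88805 5662

√246 → a₀=15, period (1,2,5,1,14,1,5,2,1,30); ℓ=10 even so k=9
k=0  a_k=15  p_k/q_k = 15/1
…
k=2  a_k=2  p_k/q_k = 47/3
k=3  a_k=5  p_k/q_k = 251/16
k=4  a_k=1  p_k/q_k = 298/19
…
k=6  a_k=1  p_k/q_k = 4721/301
k=7  a_k=5  p_k/q_k = 28028/1787
k=8  a_k=2  p_k/q_k = 60777/3875
k=9  a_k=1  p_k/q_k = 88805/5662
(x₁, y₁) = (88805, 5662);  88805² − 246·5662² = 1 ✓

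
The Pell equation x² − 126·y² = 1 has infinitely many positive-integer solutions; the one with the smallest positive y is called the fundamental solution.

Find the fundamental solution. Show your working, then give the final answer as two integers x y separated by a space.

√126 = [11; 4,2,4,22, …], period ℓ=4 (even) → k=3
i=0: a=11 ⇒ p=11, q=1
…
i=2: a=2 ⇒ p=101, q=9
i=3: a=4 ⇒ p=449, q=40
fundamental: x₁=449, y₁=40  (since 201601 − 126·1600 = 1)

449 40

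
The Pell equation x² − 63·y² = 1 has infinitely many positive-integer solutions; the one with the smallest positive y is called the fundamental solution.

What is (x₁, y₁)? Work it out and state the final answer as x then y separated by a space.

d=63: √d = [7; 1,14] (ℓ=2, even), read p_1/q_1
a_0=7:  p_0=7·1+0=7,  q_0=7·0+1=1
a_1=1:  p_1=1·7+1=8,  q_1=1·1+0=1
fundamental: x₁=8, y₁=1  (since 64 − 63·1 = 1)

8 1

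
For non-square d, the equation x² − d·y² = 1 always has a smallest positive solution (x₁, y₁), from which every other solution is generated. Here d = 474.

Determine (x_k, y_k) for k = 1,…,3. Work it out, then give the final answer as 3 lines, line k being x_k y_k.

d=474: √d = [21; 1,3,2,1,1,…,3,1,42] (ℓ=14, even), read p_13/q_13
a_0=21:  p_0=21·1+0=21,  q_0=21·0+1=1
a_1=1:  p_1=1·21+1=22,  q_1=1·1+0=1
…
a_3=2:  p_3=2·87+22=196,  q_3=2·4+1=9
…
a_10=1:  p_10=1·10864+5813=16677,  q_10=1·499+267=766
…
a_12=3:  p_12=3·44218+16677=149331,  q_12=3·2031+766=6859
a_13=1:  p_13=1·149331+44218=193549,  q_13=1·6859+2031=8890
→ (193549, 8890).  Check: 193549²=37461215401, 474·8890²=37461215400, difference 1.
(193549+8890√474)^2 = 74922430801 + 3441301220√474
(193549+8890√474)^3 = 29002323118011949 + 1332120819650670√474

193549 8890
74922430801 3441301220
29002323118011949 1332120819650670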